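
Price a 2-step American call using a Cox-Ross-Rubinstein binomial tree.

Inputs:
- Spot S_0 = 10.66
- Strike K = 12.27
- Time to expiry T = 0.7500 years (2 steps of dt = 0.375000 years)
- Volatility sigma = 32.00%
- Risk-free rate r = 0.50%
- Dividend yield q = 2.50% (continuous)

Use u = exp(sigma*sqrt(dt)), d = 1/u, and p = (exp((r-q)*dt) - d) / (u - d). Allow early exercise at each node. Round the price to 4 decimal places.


Answer: Price = V(0,0) = 0.6523

Derivation:
dt = T/N = 0.375000
u = exp(sigma*sqrt(dt)) = 1.216477; d = 1/u = 0.822046
p = (exp((r-q)*dt) - d) / (u - d) = 0.432223
Discount per step: exp(-r*dt) = 0.998127
Stock lattice S(k, i) with i counting down-moves:
  k=0: S(0,0) = 10.6600
  k=1: S(1,0) = 12.9676; S(1,1) = 8.7630
  k=2: S(2,0) = 15.7748; S(2,1) = 10.6600; S(2,2) = 7.2036
Terminal payoffs V(N, i) = max(S_T - K, 0):
  V(2,0) = 3.504848; V(2,1) = 0.000000; V(2,2) = 0.000000
Backward induction: V(k, i) = exp(-r*dt) * [p * V(k+1, i) + (1-p) * V(k+1, i+1)]; then take max(V_cont, immediate exercise) for American.
  V(1,0) = exp(-r*dt) * [p*3.504848 + (1-p)*0.000000] = 1.512037; exercise = 0.697647; V(1,0) = max -> 1.512037
  V(1,1) = exp(-r*dt) * [p*0.000000 + (1-p)*0.000000] = 0.000000; exercise = 0.000000; V(1,1) = max -> 0.000000
  V(0,0) = exp(-r*dt) * [p*1.512037 + (1-p)*0.000000] = 0.652313; exercise = 0.000000; V(0,0) = max -> 0.652313


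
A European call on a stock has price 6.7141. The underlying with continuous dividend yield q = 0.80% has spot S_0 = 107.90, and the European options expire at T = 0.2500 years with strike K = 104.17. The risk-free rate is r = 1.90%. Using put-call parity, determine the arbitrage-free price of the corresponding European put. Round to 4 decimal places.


Answer: Put price = 2.7061

Derivation:
Put-call parity: C - P = S_0 * exp(-qT) - K * exp(-rT).
S_0 * exp(-qT) = 107.9000 * 0.99800200 = 107.68441566
K * exp(-rT) = 104.1700 * 0.99526126 = 103.67636581
P = C - S*exp(-qT) + K*exp(-rT)
P = 6.7141 - 107.68441566 + 103.67636581 = 2.7061


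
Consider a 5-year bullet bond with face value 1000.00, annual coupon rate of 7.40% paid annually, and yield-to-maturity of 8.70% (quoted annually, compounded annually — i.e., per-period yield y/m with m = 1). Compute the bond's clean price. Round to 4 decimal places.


Answer: Price = 949.0385

Derivation:
Coupon per period c = face * coupon_rate / m = 74.000000
Periods per year m = 1; per-period yield y/m = 0.087000
Number of cashflows N = 5
Cashflows (t years, CF_t, discount factor 1/(1+y/m)^(m*t), PV):
  t = 1.0000: CF_t = 74.000000, DF = 0.919963, PV = 68.077277
  t = 2.0000: CF_t = 74.000000, DF = 0.846332, PV = 62.628590
  t = 3.0000: CF_t = 74.000000, DF = 0.778595, PV = 57.615998
  t = 4.0000: CF_t = 74.000000, DF = 0.716278, PV = 53.004598
  t = 5.0000: CF_t = 1074.000000, DF = 0.658950, PV = 707.712002
Price P = sum_t PV_t = 949.038464


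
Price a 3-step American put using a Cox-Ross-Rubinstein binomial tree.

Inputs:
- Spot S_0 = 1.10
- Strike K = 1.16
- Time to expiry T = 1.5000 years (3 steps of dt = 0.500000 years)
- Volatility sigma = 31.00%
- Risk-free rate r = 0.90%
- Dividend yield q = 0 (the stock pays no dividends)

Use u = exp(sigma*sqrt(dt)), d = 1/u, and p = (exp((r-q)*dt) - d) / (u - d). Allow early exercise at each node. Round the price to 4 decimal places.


Answer: Price = V(0,0) = 0.2060

Derivation:
dt = T/N = 0.500000
u = exp(sigma*sqrt(dt)) = 1.245084; d = 1/u = 0.803159
p = (exp((r-q)*dt) - d) / (u - d) = 0.455623
Discount per step: exp(-r*dt) = 0.995510
Stock lattice S(k, i) with i counting down-moves:
  k=0: S(0,0) = 1.1000
  k=1: S(1,0) = 1.3696; S(1,1) = 0.8835
  k=2: S(2,0) = 1.7053; S(2,1) = 1.1000; S(2,2) = 0.7096
  k=3: S(3,0) = 2.1232; S(3,1) = 1.3696; S(3,2) = 0.8835; S(3,3) = 0.5699
Terminal payoffs V(N, i) = max(K - S_T, 0):
  V(3,0) = 0.000000; V(3,1) = 0.000000; V(3,2) = 0.276526; V(3,3) = 0.590103
Backward induction: V(k, i) = exp(-r*dt) * [p * V(k+1, i) + (1-p) * V(k+1, i+1)]; then take max(V_cont, immediate exercise) for American.
  V(2,0) = exp(-r*dt) * [p*0.000000 + (1-p)*0.000000] = 0.000000; exercise = 0.000000; V(2,0) = max -> 0.000000
  V(2,1) = exp(-r*dt) * [p*0.000000 + (1-p)*0.276526] = 0.149858; exercise = 0.060000; V(2,1) = max -> 0.149858
  V(2,2) = exp(-r*dt) * [p*0.276526 + (1-p)*0.590103] = 0.445222; exercise = 0.450430; V(2,2) = max -> 0.450430
  V(1,0) = exp(-r*dt) * [p*0.000000 + (1-p)*0.149858] = 0.081213; exercise = 0.000000; V(1,0) = max -> 0.081213
  V(1,1) = exp(-r*dt) * [p*0.149858 + (1-p)*0.450430] = 0.312075; exercise = 0.276526; V(1,1) = max -> 0.312075
  V(0,0) = exp(-r*dt) * [p*0.081213 + (1-p)*0.312075] = 0.205960; exercise = 0.060000; V(0,0) = max -> 0.205960


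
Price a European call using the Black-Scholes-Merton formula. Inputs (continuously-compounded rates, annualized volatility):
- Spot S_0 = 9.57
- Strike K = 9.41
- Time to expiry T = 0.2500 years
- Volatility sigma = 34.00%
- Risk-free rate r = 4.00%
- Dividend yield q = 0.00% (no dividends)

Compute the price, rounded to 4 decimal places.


d1 = (ln(S/K) + (r - q + 0.5*sigma^2) * T) / (sigma * sqrt(T)) = 0.24300148
d2 = d1 - sigma * sqrt(T) = 0.07300148
exp(-rT) = 0.99004983; exp(-qT) = 1.00000000
C = S_0 * exp(-qT) * N(d1) - K * exp(-rT) * N(d2)
N(d1) = 0.59599788; N(d2) = 0.52909753
C = 9.5700 * 1.00000000 * 0.59599788 - 9.4100 * 0.99004983 * 0.52909753 = 0.7744

Answer: Price = 0.7744


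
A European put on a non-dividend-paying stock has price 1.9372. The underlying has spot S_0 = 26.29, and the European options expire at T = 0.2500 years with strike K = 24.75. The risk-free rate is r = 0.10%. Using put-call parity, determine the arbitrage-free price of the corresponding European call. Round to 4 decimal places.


Put-call parity: C - P = S_0 * exp(-qT) - K * exp(-rT).
S_0 * exp(-qT) = 26.2900 * 1.00000000 = 26.29000000
K * exp(-rT) = 24.7500 * 0.99975003 = 24.74381327
C = P + S*exp(-qT) - K*exp(-rT)
C = 1.9372 + 26.29000000 - 24.74381327 = 3.4834

Answer: Call price = 3.4834


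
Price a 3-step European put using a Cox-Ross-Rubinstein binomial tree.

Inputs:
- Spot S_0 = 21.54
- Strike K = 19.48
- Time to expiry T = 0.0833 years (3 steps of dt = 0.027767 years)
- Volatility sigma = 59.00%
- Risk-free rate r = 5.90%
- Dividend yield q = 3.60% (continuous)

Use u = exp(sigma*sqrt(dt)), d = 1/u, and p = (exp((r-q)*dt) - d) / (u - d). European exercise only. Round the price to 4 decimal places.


dt = T/N = 0.027767
u = exp(sigma*sqrt(dt)) = 1.103309; d = 1/u = 0.906365
p = (exp((r-q)*dt) - d) / (u - d) = 0.478685
Discount per step: exp(-r*dt) = 0.998363
Stock lattice S(k, i) with i counting down-moves:
  k=0: S(0,0) = 21.5400
  k=1: S(1,0) = 23.7653; S(1,1) = 19.5231
  k=2: S(2,0) = 26.2204; S(2,1) = 21.5400; S(2,2) = 17.6950
  k=3: S(3,0) = 28.9292; S(3,1) = 23.7653; S(3,2) = 19.5231; S(3,3) = 16.0382
Terminal payoffs V(N, i) = max(K - S_T, 0):
  V(3,0) = 0.000000; V(3,1) = 0.000000; V(3,2) = 0.000000; V(3,3) = 3.441843
Backward induction: V(k, i) = exp(-r*dt) * [p * V(k+1, i) + (1-p) * V(k+1, i+1)].
  V(2,0) = exp(-r*dt) * [p*0.000000 + (1-p)*0.000000] = 0.000000
  V(2,1) = exp(-r*dt) * [p*0.000000 + (1-p)*0.000000] = 0.000000
  V(2,2) = exp(-r*dt) * [p*0.000000 + (1-p)*3.441843] = 1.791347
  V(1,0) = exp(-r*dt) * [p*0.000000 + (1-p)*0.000000] = 0.000000
  V(1,1) = exp(-r*dt) * [p*0.000000 + (1-p)*1.791347] = 0.932327
  V(0,0) = exp(-r*dt) * [p*0.000000 + (1-p)*0.932327] = 0.485241

Answer: Price = V(0,0) = 0.4852


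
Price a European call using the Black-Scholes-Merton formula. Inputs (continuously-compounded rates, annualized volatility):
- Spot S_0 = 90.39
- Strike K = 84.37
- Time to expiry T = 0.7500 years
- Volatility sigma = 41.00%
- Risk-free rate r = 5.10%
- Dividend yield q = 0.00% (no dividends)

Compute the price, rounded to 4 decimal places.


Answer: Price = 17.2231

Derivation:
d1 = (ln(S/K) + (r - q + 0.5*sigma^2) * T) / (sigma * sqrt(T)) = 0.47936760
d2 = d1 - sigma * sqrt(T) = 0.12429719
exp(-rT) = 0.96247229; exp(-qT) = 1.00000000
C = S_0 * exp(-qT) * N(d1) - K * exp(-rT) * N(d2)
N(d1) = 0.68416143; N(d2) = 0.54946001
C = 90.3900 * 1.00000000 * 0.68416143 - 84.3700 * 0.96247229 * 0.54946001 = 17.2231


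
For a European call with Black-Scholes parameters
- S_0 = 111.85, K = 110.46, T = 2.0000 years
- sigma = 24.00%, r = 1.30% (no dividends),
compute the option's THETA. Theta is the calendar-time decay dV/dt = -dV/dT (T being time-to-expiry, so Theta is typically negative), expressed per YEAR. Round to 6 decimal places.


Answer: Theta = -4.305673

Derivation:
d1 = 0.2831527301; d2 = -0.0562585249
phi(d1) = 0.3832659028; exp(-qT) = 1.0000000000; exp(-rT) = 0.9743350896
Theta = -S*exp(-qT)*phi(d1)*sigma/(2*sqrt(T)) - r*K*exp(-rT)*N(d2) + q*S*exp(-qT)*N(d1)
N(d1) = 0.6114701190; N(d2) = 0.4775679294; sqrt(T) = 1.4142135624
Term 1 = -111.8500 * 1.0000000000 * 0.3832659028 * 0.2400 / (2 * 1.4142135624) = -3.6374951310
Term 2 = -0.0130 * 110.4600 * 0.9743350896 * 0.4775679294 = -0.6681775645
Term 3 = 0 (no dividend yield, q = 0)
Theta = -3.6374951310 + (-0.6681775645) + (0.0000000000) = -4.305673


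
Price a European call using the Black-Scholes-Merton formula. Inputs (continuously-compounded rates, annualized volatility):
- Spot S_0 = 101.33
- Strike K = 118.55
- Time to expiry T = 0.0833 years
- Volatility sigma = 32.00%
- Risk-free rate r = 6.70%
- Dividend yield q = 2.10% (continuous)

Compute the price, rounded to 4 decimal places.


d1 = (ln(S/K) + (r - q + 0.5*sigma^2) * T) / (sigma * sqrt(T)) = -1.61173081
d2 = d1 - sigma * sqrt(T) = -1.70408838
exp(-rT) = 0.99443445; exp(-qT) = 0.99825223
C = S_0 * exp(-qT) * N(d1) - K * exp(-rT) * N(d2)
N(d1) = 0.05351026; N(d2) = 0.04418229
C = 101.3300 * 0.99825223 * 0.05351026 - 118.5500 * 0.99443445 * 0.04418229 = 0.2041

Answer: Price = 0.2041


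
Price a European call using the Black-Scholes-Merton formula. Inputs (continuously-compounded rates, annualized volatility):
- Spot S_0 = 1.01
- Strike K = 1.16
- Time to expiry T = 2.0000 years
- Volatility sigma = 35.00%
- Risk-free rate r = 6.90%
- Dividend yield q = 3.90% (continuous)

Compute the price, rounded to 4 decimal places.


d1 = (ln(S/K) + (r - q + 0.5*sigma^2) * T) / (sigma * sqrt(T)) = 0.08895469
d2 = d1 - sigma * sqrt(T) = -0.40602006
exp(-rT) = 0.87109869; exp(-qT) = 0.92496443
C = S_0 * exp(-qT) * N(d1) - K * exp(-rT) * N(d2)
N(d1) = 0.53544104; N(d2) = 0.34236393
C = 1.0100 * 0.92496443 * 0.53544104 - 1.1600 * 0.87109869 * 0.34236393 = 0.1543

Answer: Price = 0.1543


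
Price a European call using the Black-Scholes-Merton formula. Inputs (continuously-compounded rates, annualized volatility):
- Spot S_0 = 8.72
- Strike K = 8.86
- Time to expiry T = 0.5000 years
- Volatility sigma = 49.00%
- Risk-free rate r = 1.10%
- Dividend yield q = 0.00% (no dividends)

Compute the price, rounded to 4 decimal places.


Answer: Price = 1.1605

Derivation:
d1 = (ln(S/K) + (r - q + 0.5*sigma^2) * T) / (sigma * sqrt(T)) = 0.14314575
d2 = d1 - sigma * sqrt(T) = -0.20333657
exp(-rT) = 0.99451510; exp(-qT) = 1.00000000
C = S_0 * exp(-qT) * N(d1) - K * exp(-rT) * N(d2)
N(d1) = 0.55691246; N(d2) = 0.41943599
C = 8.7200 * 1.00000000 * 0.55691246 - 8.8600 * 0.99451510 * 0.41943599 = 1.1605


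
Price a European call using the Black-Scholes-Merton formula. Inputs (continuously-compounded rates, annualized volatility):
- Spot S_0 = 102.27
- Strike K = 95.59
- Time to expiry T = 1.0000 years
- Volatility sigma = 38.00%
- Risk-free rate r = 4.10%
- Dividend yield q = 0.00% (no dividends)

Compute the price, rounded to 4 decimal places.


d1 = (ln(S/K) + (r - q + 0.5*sigma^2) * T) / (sigma * sqrt(T)) = 0.47565306
d2 = d1 - sigma * sqrt(T) = 0.09565306
exp(-rT) = 0.95982913; exp(-qT) = 1.00000000
C = S_0 * exp(-qT) * N(d1) - K * exp(-rT) * N(d2)
N(d1) = 0.68283922; N(d2) = 0.53810194
C = 102.2700 * 1.00000000 * 0.68283922 - 95.5900 * 0.95982913 * 0.53810194 = 20.4631

Answer: Price = 20.4631


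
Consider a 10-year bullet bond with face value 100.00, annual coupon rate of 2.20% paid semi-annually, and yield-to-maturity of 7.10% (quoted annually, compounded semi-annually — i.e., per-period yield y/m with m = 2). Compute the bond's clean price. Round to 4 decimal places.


Answer: Price = 65.3366

Derivation:
Coupon per period c = face * coupon_rate / m = 1.100000
Periods per year m = 2; per-period yield y/m = 0.035500
Number of cashflows N = 20
Cashflows (t years, CF_t, discount factor 1/(1+y/m)^(m*t), PV):
  t = 0.5000: CF_t = 1.100000, DF = 0.965717, PV = 1.062289
  t = 1.0000: CF_t = 1.100000, DF = 0.932609, PV = 1.025870
  t = 1.5000: CF_t = 1.100000, DF = 0.900637, PV = 0.990700
  t = 2.0000: CF_t = 1.100000, DF = 0.869760, PV = 0.956736
  t = 2.5000: CF_t = 1.100000, DF = 0.839942, PV = 0.923937
  t = 3.0000: CF_t = 1.100000, DF = 0.811147, PV = 0.892261
  t = 3.5000: CF_t = 1.100000, DF = 0.783338, PV = 0.861672
  t = 4.0000: CF_t = 1.100000, DF = 0.756483, PV = 0.832131
  t = 4.5000: CF_t = 1.100000, DF = 0.730549, PV = 0.803603
  t = 5.0000: CF_t = 1.100000, DF = 0.705503, PV = 0.776053
  t = 5.5000: CF_t = 1.100000, DF = 0.681316, PV = 0.749448
  t = 6.0000: CF_t = 1.100000, DF = 0.657959, PV = 0.723755
  t = 6.5000: CF_t = 1.100000, DF = 0.635402, PV = 0.698942
  t = 7.0000: CF_t = 1.100000, DF = 0.613619, PV = 0.674981
  t = 7.5000: CF_t = 1.100000, DF = 0.592582, PV = 0.651840
  t = 8.0000: CF_t = 1.100000, DF = 0.572267, PV = 0.629493
  t = 8.5000: CF_t = 1.100000, DF = 0.552648, PV = 0.607912
  t = 9.0000: CF_t = 1.100000, DF = 0.533701, PV = 0.587071
  t = 9.5000: CF_t = 1.100000, DF = 0.515404, PV = 0.566945
  t = 10.0000: CF_t = 101.100000, DF = 0.497735, PV = 50.320980
Price P = sum_t PV_t = 65.336621


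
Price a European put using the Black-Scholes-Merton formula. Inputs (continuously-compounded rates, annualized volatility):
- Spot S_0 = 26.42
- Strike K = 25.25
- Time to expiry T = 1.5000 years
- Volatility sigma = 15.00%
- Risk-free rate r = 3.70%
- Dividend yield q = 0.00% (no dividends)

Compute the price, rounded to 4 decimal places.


Answer: Price = 0.8436

Derivation:
d1 = (ln(S/K) + (r - q + 0.5*sigma^2) * T) / (sigma * sqrt(T)) = 0.64051513
d2 = d1 - sigma * sqrt(T) = 0.45680340
exp(-rT) = 0.94601202; exp(-qT) = 1.00000000
P = K * exp(-rT) * N(-d2) - S_0 * exp(-qT) * N(-d1)
N(-d1) = 0.26091888; N(-d2) = 0.32390618
P = 25.2500 * 0.94601202 * 0.32390618 - 26.4200 * 1.00000000 * 0.26091888 = 0.8436


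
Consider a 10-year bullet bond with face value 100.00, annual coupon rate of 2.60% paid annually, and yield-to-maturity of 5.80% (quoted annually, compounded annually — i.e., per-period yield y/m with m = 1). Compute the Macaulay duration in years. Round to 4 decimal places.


Answer: Macaulay duration = 8.7422 years

Derivation:
Coupon per period c = face * coupon_rate / m = 2.600000
Periods per year m = 1; per-period yield y/m = 0.058000
Number of cashflows N = 10
Cashflows (t years, CF_t, discount factor 1/(1+y/m)^(m*t), PV):
  t = 1.0000: CF_t = 2.600000, DF = 0.945180, PV = 2.457467
  t = 2.0000: CF_t = 2.600000, DF = 0.893364, PV = 2.322748
  t = 3.0000: CF_t = 2.600000, DF = 0.844390, PV = 2.195414
  t = 4.0000: CF_t = 2.600000, DF = 0.798100, PV = 2.075060
  t = 5.0000: CF_t = 2.600000, DF = 0.754348, PV = 1.961304
  t = 6.0000: CF_t = 2.600000, DF = 0.712994, PV = 1.853785
  t = 7.0000: CF_t = 2.600000, DF = 0.673908, PV = 1.752160
  t = 8.0000: CF_t = 2.600000, DF = 0.636964, PV = 1.656106
  t = 9.0000: CF_t = 2.600000, DF = 0.602045, PV = 1.565317
  t = 10.0000: CF_t = 102.600000, DF = 0.569041, PV = 58.383575
Price P = sum_t PV_t = 76.222935
Macaulay numerator sum_t t * PV_t:
  t * PV_t at t = 1.0000: 2.457467
  t * PV_t at t = 2.0000: 4.645495
  t * PV_t at t = 3.0000: 6.586241
  t * PV_t at t = 4.0000: 8.300240
  t * PV_t at t = 5.0000: 9.806522
  t * PV_t at t = 6.0000: 11.122709
  t * PV_t at t = 7.0000: 12.265118
  t * PV_t at t = 8.0000: 13.248844
  t * PV_t at t = 9.0000: 14.087854
  t * PV_t at t = 10.0000: 583.835749
Macaulay duration D = (sum_t t * PV_t) / P = 666.356240 / 76.222935 = 8.742201


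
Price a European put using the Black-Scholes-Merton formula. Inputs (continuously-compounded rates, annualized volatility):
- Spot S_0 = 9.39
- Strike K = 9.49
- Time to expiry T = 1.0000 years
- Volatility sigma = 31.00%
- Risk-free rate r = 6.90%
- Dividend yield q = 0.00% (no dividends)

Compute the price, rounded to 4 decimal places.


d1 = (ln(S/K) + (r - q + 0.5*sigma^2) * T) / (sigma * sqrt(T)) = 0.34340865
d2 = d1 - sigma * sqrt(T) = 0.03340865
exp(-rT) = 0.93332668; exp(-qT) = 1.00000000
P = K * exp(-rT) * N(-d2) - S_0 * exp(-qT) * N(-d1)
N(-d1) = 0.36564553; N(-d2) = 0.48667436
P = 9.4900 * 0.93332668 * 0.48667436 - 9.3900 * 1.00000000 * 0.36564553 = 0.8772

Answer: Price = 0.8772


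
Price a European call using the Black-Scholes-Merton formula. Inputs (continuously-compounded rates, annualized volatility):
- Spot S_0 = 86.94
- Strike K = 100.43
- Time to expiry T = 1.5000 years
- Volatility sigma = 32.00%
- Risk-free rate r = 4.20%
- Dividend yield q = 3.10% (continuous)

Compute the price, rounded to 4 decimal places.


d1 = (ln(S/K) + (r - q + 0.5*sigma^2) * T) / (sigma * sqrt(T)) = -0.12998305
d2 = d1 - sigma * sqrt(T) = -0.52190140
exp(-rT) = 0.93894347; exp(-qT) = 0.95456456
C = S_0 * exp(-qT) * N(d1) - K * exp(-rT) * N(d2)
N(d1) = 0.44828992; N(d2) = 0.30086949
C = 86.9400 * 0.95456456 * 0.44828992 - 100.4300 * 0.93894347 * 0.30086949 = 8.8321

Answer: Price = 8.8321


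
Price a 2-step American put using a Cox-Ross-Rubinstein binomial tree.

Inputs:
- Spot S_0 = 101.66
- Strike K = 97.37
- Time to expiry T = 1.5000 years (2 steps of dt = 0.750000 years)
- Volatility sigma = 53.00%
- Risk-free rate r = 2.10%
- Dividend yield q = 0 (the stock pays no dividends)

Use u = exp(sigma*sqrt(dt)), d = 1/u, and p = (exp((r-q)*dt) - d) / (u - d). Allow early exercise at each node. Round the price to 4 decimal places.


Answer: Price = V(0,0) = 19.5469

Derivation:
dt = T/N = 0.750000
u = exp(sigma*sqrt(dt)) = 1.582480; d = 1/u = 0.631919
p = (exp((r-q)*dt) - d) / (u - d) = 0.403925
Discount per step: exp(-r*dt) = 0.984373
Stock lattice S(k, i) with i counting down-moves:
  k=0: S(0,0) = 101.6600
  k=1: S(1,0) = 160.8750; S(1,1) = 64.2409
  k=2: S(2,0) = 254.5815; S(2,1) = 101.6600; S(2,2) = 40.5951
Terminal payoffs V(N, i) = max(K - S_T, 0):
  V(2,0) = 0.000000; V(2,1) = 0.000000; V(2,2) = 56.774916
Backward induction: V(k, i) = exp(-r*dt) * [p * V(k+1, i) + (1-p) * V(k+1, i+1)]; then take max(V_cont, immediate exercise) for American.
  V(1,0) = exp(-r*dt) * [p*0.000000 + (1-p)*0.000000] = 0.000000; exercise = 0.000000; V(1,0) = max -> 0.000000
  V(1,1) = exp(-r*dt) * [p*0.000000 + (1-p)*56.774916] = 33.313272; exercise = 33.129076; V(1,1) = max -> 33.313272
  V(0,0) = exp(-r*dt) * [p*0.000000 + (1-p)*33.313272] = 19.546909; exercise = 0.000000; V(0,0) = max -> 19.546909


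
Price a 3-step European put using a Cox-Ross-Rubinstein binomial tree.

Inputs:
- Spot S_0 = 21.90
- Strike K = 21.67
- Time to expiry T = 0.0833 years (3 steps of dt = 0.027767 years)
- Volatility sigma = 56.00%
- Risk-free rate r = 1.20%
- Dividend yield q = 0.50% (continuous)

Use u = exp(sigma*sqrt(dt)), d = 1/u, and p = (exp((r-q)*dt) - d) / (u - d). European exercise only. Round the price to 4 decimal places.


dt = T/N = 0.027767
u = exp(sigma*sqrt(dt)) = 1.097807; d = 1/u = 0.910907
p = (exp((r-q)*dt) - d) / (u - d) = 0.477728
Discount per step: exp(-r*dt) = 0.999667
Stock lattice S(k, i) with i counting down-moves:
  k=0: S(0,0) = 21.9000
  k=1: S(1,0) = 24.0420; S(1,1) = 19.9489
  k=2: S(2,0) = 26.3935; S(2,1) = 21.9000; S(2,2) = 18.1716
  k=3: S(3,0) = 28.9749; S(3,1) = 24.0420; S(3,2) = 19.9489; S(3,3) = 16.5526
Terminal payoffs V(N, i) = max(K - S_T, 0):
  V(3,0) = 0.000000; V(3,1) = 0.000000; V(3,2) = 1.721141; V(3,3) = 5.117409
Backward induction: V(k, i) = exp(-r*dt) * [p * V(k+1, i) + (1-p) * V(k+1, i+1)].
  V(2,0) = exp(-r*dt) * [p*0.000000 + (1-p)*0.000000] = 0.000000
  V(2,1) = exp(-r*dt) * [p*0.000000 + (1-p)*1.721141] = 0.898604
  V(2,2) = exp(-r*dt) * [p*1.721141 + (1-p)*5.117409] = 3.493751
  V(1,0) = exp(-r*dt) * [p*0.000000 + (1-p)*0.898604] = 0.469159
  V(1,1) = exp(-r*dt) * [p*0.898604 + (1-p)*3.493751] = 2.253225
  V(0,0) = exp(-r*dt) * [p*0.469159 + (1-p)*2.253225] = 1.400459

Answer: Price = V(0,0) = 1.4005


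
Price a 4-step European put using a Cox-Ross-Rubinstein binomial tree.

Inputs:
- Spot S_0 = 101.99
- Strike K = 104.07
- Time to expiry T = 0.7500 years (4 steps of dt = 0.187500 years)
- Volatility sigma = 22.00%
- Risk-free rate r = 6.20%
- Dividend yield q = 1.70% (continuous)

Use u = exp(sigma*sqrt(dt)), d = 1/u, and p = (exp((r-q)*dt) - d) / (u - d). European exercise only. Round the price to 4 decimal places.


Answer: Price = V(0,0) = 6.8064

Derivation:
dt = T/N = 0.187500
u = exp(sigma*sqrt(dt)) = 1.099948; d = 1/u = 0.909134
p = (exp((r-q)*dt) - d) / (u - d) = 0.520608
Discount per step: exp(-r*dt) = 0.988442
Stock lattice S(k, i) with i counting down-moves:
  k=0: S(0,0) = 101.9900
  k=1: S(1,0) = 112.1837; S(1,1) = 92.7226
  k=2: S(2,0) = 123.3962; S(2,1) = 101.9900; S(2,2) = 84.2972
  k=3: S(3,0) = 135.7294; S(3,1) = 112.1837; S(3,2) = 92.7226; S(3,3) = 76.6375
  k=4: S(4,0) = 149.2953; S(4,1) = 123.3962; S(4,2) = 101.9900; S(4,3) = 84.2972; S(4,4) = 69.6737
Terminal payoffs V(N, i) = max(K - S_T, 0):
  V(4,0) = 0.000000; V(4,1) = 0.000000; V(4,2) = 2.080000; V(4,3) = 19.772755; V(4,4) = 34.396253
Backward induction: V(k, i) = exp(-r*dt) * [p * V(k+1, i) + (1-p) * V(k+1, i+1)].
  V(3,0) = exp(-r*dt) * [p*0.000000 + (1-p)*0.000000] = 0.000000
  V(3,1) = exp(-r*dt) * [p*0.000000 + (1-p)*2.080000] = 0.985611
  V(3,2) = exp(-r*dt) * [p*2.080000 + (1-p)*19.772755] = 10.439698
  V(3,3) = exp(-r*dt) * [p*19.772755 + (1-p)*34.396253] = 26.473594
  V(2,0) = exp(-r*dt) * [p*0.000000 + (1-p)*0.985611] = 0.467033
  V(2,1) = exp(-r*dt) * [p*0.985611 + (1-p)*10.439698] = 5.454053
  V(2,2) = exp(-r*dt) * [p*10.439698 + (1-p)*26.473594] = 17.916725
  V(1,0) = exp(-r*dt) * [p*0.467033 + (1-p)*5.454053] = 2.824742
  V(1,1) = exp(-r*dt) * [p*5.454053 + (1-p)*17.916725] = 11.296472
  V(0,0) = exp(-r*dt) * [p*2.824742 + (1-p)*11.296472] = 6.806437


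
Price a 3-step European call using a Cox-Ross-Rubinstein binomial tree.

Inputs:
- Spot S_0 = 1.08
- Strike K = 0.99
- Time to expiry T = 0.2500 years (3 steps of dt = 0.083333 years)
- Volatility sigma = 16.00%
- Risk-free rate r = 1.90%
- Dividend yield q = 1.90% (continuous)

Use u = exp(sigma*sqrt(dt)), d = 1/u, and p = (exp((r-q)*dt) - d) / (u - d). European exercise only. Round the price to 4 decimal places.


dt = T/N = 0.083333
u = exp(sigma*sqrt(dt)) = 1.047271; d = 1/u = 0.954862
p = (exp((r-q)*dt) - d) / (u - d) = 0.488455
Discount per step: exp(-r*dt) = 0.998418
Stock lattice S(k, i) with i counting down-moves:
  k=0: S(0,0) = 1.0800
  k=1: S(1,0) = 1.1311; S(1,1) = 1.0313
  k=2: S(2,0) = 1.1845; S(2,1) = 1.0800; S(2,2) = 0.9847
  k=3: S(3,0) = 1.2405; S(3,1) = 1.1311; S(3,2) = 1.0313; S(3,3) = 0.9403
Terminal payoffs V(N, i) = max(S_T - K, 0):
  V(3,0) = 0.250513; V(3,1) = 0.141053; V(3,2) = 0.041251; V(3,3) = 0.000000
Backward induction: V(k, i) = exp(-r*dt) * [p * V(k+1, i) + (1-p) * V(k+1, i+1)].
  V(2,0) = exp(-r*dt) * [p*0.250513 + (1-p)*0.141053] = 0.194212
  V(2,1) = exp(-r*dt) * [p*0.141053 + (1-p)*0.041251] = 0.089858
  V(2,2) = exp(-r*dt) * [p*0.041251 + (1-p)*0.000000] = 0.020118
  V(1,0) = exp(-r*dt) * [p*0.194212 + (1-p)*0.089858] = 0.140607
  V(1,1) = exp(-r*dt) * [p*0.089858 + (1-p)*0.020118] = 0.054097
  V(0,0) = exp(-r*dt) * [p*0.140607 + (1-p)*0.054097] = 0.096201

Answer: Price = V(0,0) = 0.0962


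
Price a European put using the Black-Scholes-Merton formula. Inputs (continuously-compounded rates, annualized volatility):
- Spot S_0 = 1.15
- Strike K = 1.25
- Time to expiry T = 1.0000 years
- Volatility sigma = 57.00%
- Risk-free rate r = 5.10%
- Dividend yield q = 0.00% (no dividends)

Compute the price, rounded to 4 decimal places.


Answer: Price = 0.2816

Derivation:
d1 = (ln(S/K) + (r - q + 0.5*sigma^2) * T) / (sigma * sqrt(T)) = 0.22819016
d2 = d1 - sigma * sqrt(T) = -0.34180984
exp(-rT) = 0.95027867; exp(-qT) = 1.00000000
P = K * exp(-rT) * N(-d2) - S_0 * exp(-qT) * N(-d1)
N(-d1) = 0.40974921; N(-d2) = 0.63375300
P = 1.2500 * 0.95027867 * 0.63375300 - 1.1500 * 1.00000000 * 0.40974921 = 0.2816


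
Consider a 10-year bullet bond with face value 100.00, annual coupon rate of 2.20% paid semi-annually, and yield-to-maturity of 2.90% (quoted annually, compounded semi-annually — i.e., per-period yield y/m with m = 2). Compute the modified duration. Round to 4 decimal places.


Answer: Modified duration = 8.8638

Derivation:
Coupon per period c = face * coupon_rate / m = 1.100000
Periods per year m = 2; per-period yield y/m = 0.014500
Number of cashflows N = 20
Cashflows (t years, CF_t, discount factor 1/(1+y/m)^(m*t), PV):
  t = 0.5000: CF_t = 1.100000, DF = 0.985707, PV = 1.084278
  t = 1.0000: CF_t = 1.100000, DF = 0.971619, PV = 1.068781
  t = 1.5000: CF_t = 1.100000, DF = 0.957732, PV = 1.053505
  t = 2.0000: CF_t = 1.100000, DF = 0.944043, PV = 1.038447
  t = 2.5000: CF_t = 1.100000, DF = 0.930550, PV = 1.023605
  t = 3.0000: CF_t = 1.100000, DF = 0.917250, PV = 1.008975
  t = 3.5000: CF_t = 1.100000, DF = 0.904140, PV = 0.994554
  t = 4.0000: CF_t = 1.100000, DF = 0.891217, PV = 0.980339
  t = 4.5000: CF_t = 1.100000, DF = 0.878479, PV = 0.966327
  t = 5.0000: CF_t = 1.100000, DF = 0.865923, PV = 0.952516
  t = 5.5000: CF_t = 1.100000, DF = 0.853547, PV = 0.938902
  t = 6.0000: CF_t = 1.100000, DF = 0.841347, PV = 0.925482
  t = 6.5000: CF_t = 1.100000, DF = 0.829322, PV = 0.912255
  t = 7.0000: CF_t = 1.100000, DF = 0.817469, PV = 0.899216
  t = 7.5000: CF_t = 1.100000, DF = 0.805785, PV = 0.886364
  t = 8.0000: CF_t = 1.100000, DF = 0.794268, PV = 0.873695
  t = 8.5000: CF_t = 1.100000, DF = 0.782916, PV = 0.861208
  t = 9.0000: CF_t = 1.100000, DF = 0.771726, PV = 0.848898
  t = 9.5000: CF_t = 1.100000, DF = 0.760696, PV = 0.836765
  t = 10.0000: CF_t = 101.100000, DF = 0.749823, PV = 75.807143
Price P = sum_t PV_t = 93.961254
First compute Macaulay numerator sum_t t * PV_t:
  t * PV_t at t = 0.5000: 0.542139
  t * PV_t at t = 1.0000: 1.068781
  t * PV_t at t = 1.5000: 1.580257
  t * PV_t at t = 2.0000: 2.076895
  t * PV_t at t = 2.5000: 2.559013
  t * PV_t at t = 3.0000: 3.026925
  t * PV_t at t = 3.5000: 3.480939
  t * PV_t at t = 4.0000: 3.921356
  t * PV_t at t = 4.5000: 4.348473
  t * PV_t at t = 5.0000: 4.762579
  t * PV_t at t = 5.5000: 5.163959
  t * PV_t at t = 6.0000: 5.552893
  t * PV_t at t = 6.5000: 5.929654
  t * PV_t at t = 7.0000: 6.294511
  t * PV_t at t = 7.5000: 6.647727
  t * PV_t at t = 8.0000: 6.989560
  t * PV_t at t = 8.5000: 7.320264
  t * PV_t at t = 9.0000: 7.640086
  t * PV_t at t = 9.5000: 7.949271
  t * PV_t at t = 10.0000: 758.071428
Macaulay duration D = 844.926710 / 93.961254 = 8.992289
Modified duration = D / (1 + y/m) = 8.992289 / (1 + 0.014500) = 8.863764


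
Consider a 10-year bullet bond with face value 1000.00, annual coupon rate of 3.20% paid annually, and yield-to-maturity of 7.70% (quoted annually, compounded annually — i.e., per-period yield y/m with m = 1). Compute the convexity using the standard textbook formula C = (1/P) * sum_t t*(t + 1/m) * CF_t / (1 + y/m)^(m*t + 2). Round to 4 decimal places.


Answer: Convexity = 75.0568

Derivation:
Coupon per period c = face * coupon_rate / m = 32.000000
Periods per year m = 1; per-period yield y/m = 0.077000
Number of cashflows N = 10
Cashflows (t years, CF_t, discount factor 1/(1+y/m)^(m*t), PV):
  t = 1.0000: CF_t = 32.000000, DF = 0.928505, PV = 29.712163
  t = 2.0000: CF_t = 32.000000, DF = 0.862122, PV = 27.587895
  t = 3.0000: CF_t = 32.000000, DF = 0.800484, PV = 25.615502
  t = 4.0000: CF_t = 32.000000, DF = 0.743254, PV = 23.784124
  t = 5.0000: CF_t = 32.000000, DF = 0.690115, PV = 22.083681
  t = 6.0000: CF_t = 32.000000, DF = 0.640775, PV = 20.504810
  t = 7.0000: CF_t = 32.000000, DF = 0.594963, PV = 19.038821
  t = 8.0000: CF_t = 32.000000, DF = 0.552426, PV = 17.677643
  t = 9.0000: CF_t = 32.000000, DF = 0.512931, PV = 16.413782
  t = 10.0000: CF_t = 1032.000000, DF = 0.476259, PV = 491.499029
Price P = sum_t PV_t = 693.917451
Convexity numerator sum_t t*(t + 1/m) * CF_t / (1+y/m)^(m*t + 2):
  t = 1.0000: term = 51.231004
  t = 2.0000: term = 142.704746
  t = 3.0000: term = 265.004170
  t = 4.0000: term = 410.096209
  t = 5.0000: term = 571.164636
  t = 6.0000: term = 742.460994
  t = 7.0000: term = 919.171766
  t = 8.0000: term = 1097.300158
  t = 9.0000: term = 1273.561001
  t = 10.0000: term = 46610.519442
Convexity = (1/P) * sum = 52083.214124 / 693.917451 = 75.056787


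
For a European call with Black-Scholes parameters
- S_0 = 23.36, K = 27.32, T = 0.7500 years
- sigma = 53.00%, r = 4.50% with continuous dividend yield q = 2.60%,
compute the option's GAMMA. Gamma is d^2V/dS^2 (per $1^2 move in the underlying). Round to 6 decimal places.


d1 = -0.0806250625; d2 = -0.5396185265
phi(d1) = 0.3976477430; exp(-qT) = 0.9806888952; exp(-rT) = 0.9668131777
Gamma = exp(-qT) * phi(d1) / (S * sigma * sqrt(T)) = 0.9806888952 * 0.3976477430 / (23.3600 * 0.5300 * 0.8660254038) = 0.036371

Answer: Gamma = 0.036371


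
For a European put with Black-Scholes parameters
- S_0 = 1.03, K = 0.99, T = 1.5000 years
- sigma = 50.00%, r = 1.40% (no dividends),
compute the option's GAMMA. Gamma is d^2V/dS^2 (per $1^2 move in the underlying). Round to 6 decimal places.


d1 = 0.4051605259; d2 = -0.2072119098
phi(d1) = 0.3675058438; exp(-qT) = 1.0000000000; exp(-rT) = 0.9792189646
Gamma = exp(-qT) * phi(d1) / (S * sigma * sqrt(T)) = 1.0000000000 * 0.3675058438 / (1.0300 * 0.5000 * 1.2247448714) = 0.582655

Answer: Gamma = 0.582655


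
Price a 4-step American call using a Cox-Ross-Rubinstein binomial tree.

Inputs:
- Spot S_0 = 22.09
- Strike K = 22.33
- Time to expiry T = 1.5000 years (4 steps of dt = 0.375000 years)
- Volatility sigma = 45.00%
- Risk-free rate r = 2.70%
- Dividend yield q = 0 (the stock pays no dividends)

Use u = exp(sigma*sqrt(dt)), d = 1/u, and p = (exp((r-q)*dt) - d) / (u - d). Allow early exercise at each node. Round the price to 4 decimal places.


Answer: Price = V(0,0) = 4.8135

Derivation:
dt = T/N = 0.375000
u = exp(sigma*sqrt(dt)) = 1.317278; d = 1/u = 0.759141
p = (exp((r-q)*dt) - d) / (u - d) = 0.449774
Discount per step: exp(-r*dt) = 0.989926
Stock lattice S(k, i) with i counting down-moves:
  k=0: S(0,0) = 22.0900
  k=1: S(1,0) = 29.0987; S(1,1) = 16.7694
  k=2: S(2,0) = 38.3310; S(2,1) = 22.0900; S(2,2) = 12.7304
  k=3: S(3,0) = 50.4927; S(3,1) = 29.0987; S(3,2) = 16.7694; S(3,3) = 9.6641
  k=4: S(4,0) = 66.5129; S(4,1) = 38.3310; S(4,2) = 22.0900; S(4,3) = 12.7304; S(4,4) = 7.3364
Terminal payoffs V(N, i) = max(S_T - K, 0):
  V(4,0) = 44.182866; V(4,1) = 16.001048; V(4,2) = 0.000000; V(4,3) = 0.000000; V(4,4) = 0.000000
Backward induction: V(k, i) = exp(-r*dt) * [p * V(k+1, i) + (1-p) * V(k+1, i+1)]; then take max(V_cont, immediate exercise) for American.
  V(3,0) = exp(-r*dt) * [p*44.182866 + (1-p)*16.001048] = 28.387602; exercise = 28.162651; V(3,0) = max -> 28.387602
  V(3,1) = exp(-r*dt) * [p*16.001048 + (1-p)*0.000000] = 7.124349; exercise = 6.768674; V(3,1) = max -> 7.124349
  V(3,2) = exp(-r*dt) * [p*0.000000 + (1-p)*0.000000] = 0.000000; exercise = 0.000000; V(3,2) = max -> 0.000000
  V(3,3) = exp(-r*dt) * [p*0.000000 + (1-p)*0.000000] = 0.000000; exercise = 0.000000; V(3,3) = max -> 0.000000
  V(2,0) = exp(-r*dt) * [p*28.387602 + (1-p)*7.124349] = 16.519886; exercise = 16.001048; V(2,0) = max -> 16.519886
  V(2,1) = exp(-r*dt) * [p*7.124349 + (1-p)*0.000000] = 3.172064; exercise = 0.000000; V(2,1) = max -> 3.172064
  V(2,2) = exp(-r*dt) * [p*0.000000 + (1-p)*0.000000] = 0.000000; exercise = 0.000000; V(2,2) = max -> 0.000000
  V(1,0) = exp(-r*dt) * [p*16.519886 + (1-p)*3.172064] = 9.083128; exercise = 6.768674; V(1,0) = max -> 9.083128
  V(1,1) = exp(-r*dt) * [p*3.172064 + (1-p)*0.000000] = 1.412338; exercise = 0.000000; V(1,1) = max -> 1.412338
  V(0,0) = exp(-r*dt) * [p*9.083128 + (1-p)*1.412338] = 4.813473; exercise = 0.000000; V(0,0) = max -> 4.813473


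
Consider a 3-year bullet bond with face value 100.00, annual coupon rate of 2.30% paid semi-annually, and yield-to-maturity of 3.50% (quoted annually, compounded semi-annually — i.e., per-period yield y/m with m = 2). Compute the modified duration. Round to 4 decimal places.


Answer: Modified duration = 2.8641

Derivation:
Coupon per period c = face * coupon_rate / m = 1.150000
Periods per year m = 2; per-period yield y/m = 0.017500
Number of cashflows N = 6
Cashflows (t years, CF_t, discount factor 1/(1+y/m)^(m*t), PV):
  t = 0.5000: CF_t = 1.150000, DF = 0.982801, PV = 1.130221
  t = 1.0000: CF_t = 1.150000, DF = 0.965898, PV = 1.110782
  t = 1.5000: CF_t = 1.150000, DF = 0.949285, PV = 1.091678
  t = 2.0000: CF_t = 1.150000, DF = 0.932959, PV = 1.072902
  t = 2.5000: CF_t = 1.150000, DF = 0.916913, PV = 1.054449
  t = 3.0000: CF_t = 101.150000, DF = 0.901143, PV = 91.150568
Price P = sum_t PV_t = 96.610601
First compute Macaulay numerator sum_t t * PV_t:
  t * PV_t at t = 0.5000: 0.565111
  t * PV_t at t = 1.0000: 1.110782
  t * PV_t at t = 1.5000: 1.637517
  t * PV_t at t = 2.0000: 2.145805
  t * PV_t at t = 2.5000: 2.636124
  t * PV_t at t = 3.0000: 273.451704
Macaulay duration D = 281.547042 / 96.610601 = 2.914246
Modified duration = D / (1 + y/m) = 2.914246 / (1 + 0.017500) = 2.864124


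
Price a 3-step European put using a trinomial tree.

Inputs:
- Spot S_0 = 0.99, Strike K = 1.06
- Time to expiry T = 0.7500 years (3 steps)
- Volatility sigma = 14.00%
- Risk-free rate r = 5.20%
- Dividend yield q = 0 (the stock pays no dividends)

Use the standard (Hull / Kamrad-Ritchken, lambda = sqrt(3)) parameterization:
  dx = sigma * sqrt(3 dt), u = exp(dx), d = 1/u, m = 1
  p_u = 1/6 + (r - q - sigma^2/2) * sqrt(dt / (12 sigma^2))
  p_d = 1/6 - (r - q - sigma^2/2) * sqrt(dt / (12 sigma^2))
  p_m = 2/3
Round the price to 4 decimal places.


Answer: Price = V(0,0) = 0.0664

Derivation:
dt = T/N = 0.250000; dx = sigma*sqrt(3*dt) = 0.121244
u = exp(dx) = 1.128900; d = 1/u = 0.885818
p_u = 0.210174, p_m = 0.666667, p_d = 0.123159
Discount per step: exp(-r*dt) = 0.987084
Stock lattice S(k, j) with j the centered position index:
  k=0: S(0,+0) = 0.9900
  k=1: S(1,-1) = 0.8770; S(1,+0) = 0.9900; S(1,+1) = 1.1176
  k=2: S(2,-2) = 0.7768; S(2,-1) = 0.8770; S(2,+0) = 0.9900; S(2,+1) = 1.1176; S(2,+2) = 1.2617
  k=3: S(3,-3) = 0.6881; S(3,-2) = 0.7768; S(3,-1) = 0.8770; S(3,+0) = 0.9900; S(3,+1) = 1.1176; S(3,+2) = 1.2617; S(3,+3) = 1.4243
Terminal payoffs V(N, j) = max(K - S_T, 0):
  V(3,-3) = 0.371872; V(3,-2) = 0.283173; V(3,-1) = 0.183040; V(3,+0) = 0.070000; V(3,+1) = 0.000000; V(3,+2) = 0.000000; V(3,+3) = 0.000000
Backward induction: V(k, j) = exp(-r*dt) * [p_u * V(k+1, j+1) + p_m * V(k+1, j) + p_d * V(k+1, j-1)]
  V(2,-2) = exp(-r*dt) * [p_u*0.183040 + p_m*0.283173 + p_d*0.371872] = 0.269525
  V(2,-1) = exp(-r*dt) * [p_u*0.070000 + p_m*0.183040 + p_d*0.283173] = 0.169398
  V(2,+0) = exp(-r*dt) * [p_u*0.000000 + p_m*0.070000 + p_d*0.183040] = 0.068316
  V(2,+1) = exp(-r*dt) * [p_u*0.000000 + p_m*0.000000 + p_d*0.070000] = 0.008510
  V(2,+2) = exp(-r*dt) * [p_u*0.000000 + p_m*0.000000 + p_d*0.000000] = 0.000000
  V(1,-1) = exp(-r*dt) * [p_u*0.068316 + p_m*0.169398 + p_d*0.269525] = 0.158412
  V(1,+0) = exp(-r*dt) * [p_u*0.008510 + p_m*0.068316 + p_d*0.169398] = 0.067314
  V(1,+1) = exp(-r*dt) * [p_u*0.000000 + p_m*0.008510 + p_d*0.068316] = 0.013905
  V(0,+0) = exp(-r*dt) * [p_u*0.013905 + p_m*0.067314 + p_d*0.158412] = 0.066439


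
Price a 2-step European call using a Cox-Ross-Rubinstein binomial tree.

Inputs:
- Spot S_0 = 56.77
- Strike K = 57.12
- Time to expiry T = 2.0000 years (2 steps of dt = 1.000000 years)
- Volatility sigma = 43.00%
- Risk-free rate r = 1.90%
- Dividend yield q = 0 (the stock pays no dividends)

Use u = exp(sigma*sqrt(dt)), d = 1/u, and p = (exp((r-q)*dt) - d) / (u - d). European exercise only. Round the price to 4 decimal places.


dt = T/N = 1.000000
u = exp(sigma*sqrt(dt)) = 1.537258; d = 1/u = 0.650509
p = (exp((r-q)*dt) - d) / (u - d) = 0.415758
Discount per step: exp(-r*dt) = 0.981179
Stock lattice S(k, i) with i counting down-moves:
  k=0: S(0,0) = 56.7700
  k=1: S(1,0) = 87.2701; S(1,1) = 36.9294
  k=2: S(2,0) = 134.1566; S(2,1) = 56.7700; S(2,2) = 24.0229
Terminal payoffs V(N, i) = max(S_T - K, 0):
  V(2,0) = 77.036633; V(2,1) = 0.000000; V(2,2) = 0.000000
Backward induction: V(k, i) = exp(-r*dt) * [p * V(k+1, i) + (1-p) * V(k+1, i+1)].
  V(1,0) = exp(-r*dt) * [p*77.036633 + (1-p)*0.000000] = 31.425781
  V(1,1) = exp(-r*dt) * [p*0.000000 + (1-p)*0.000000] = 0.000000
  V(0,0) = exp(-r*dt) * [p*31.425781 + (1-p)*0.000000] = 12.819611

Answer: Price = V(0,0) = 12.8196


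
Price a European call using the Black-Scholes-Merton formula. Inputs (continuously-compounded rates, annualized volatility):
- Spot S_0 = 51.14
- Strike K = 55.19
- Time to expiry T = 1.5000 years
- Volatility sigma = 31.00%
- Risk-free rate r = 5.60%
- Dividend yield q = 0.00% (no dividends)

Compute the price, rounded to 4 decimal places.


Answer: Price = 7.8698

Derivation:
d1 = (ln(S/K) + (r - q + 0.5*sigma^2) * T) / (sigma * sqrt(T)) = 0.21034056
d2 = d1 - sigma * sqrt(T) = -0.16933035
exp(-rT) = 0.91943126; exp(-qT) = 1.00000000
C = S_0 * exp(-qT) * N(d1) - K * exp(-rT) * N(d2)
N(d1) = 0.58329906; N(d2) = 0.43276840
C = 51.1400 * 1.00000000 * 0.58329906 - 55.1900 * 0.91943126 * 0.43276840 = 7.8698


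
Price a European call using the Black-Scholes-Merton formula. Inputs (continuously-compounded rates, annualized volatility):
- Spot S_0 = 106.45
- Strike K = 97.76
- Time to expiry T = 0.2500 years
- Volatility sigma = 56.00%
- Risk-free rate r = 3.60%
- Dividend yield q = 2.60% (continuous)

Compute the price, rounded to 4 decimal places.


Answer: Price = 16.2637

Derivation:
d1 = (ln(S/K) + (r - q + 0.5*sigma^2) * T) / (sigma * sqrt(T)) = 0.45307106
d2 = d1 - sigma * sqrt(T) = 0.17307106
exp(-rT) = 0.99104038; exp(-qT) = 0.99352108
C = S_0 * exp(-qT) * N(d1) - K * exp(-rT) * N(d2)
N(d1) = 0.67475121; N(d2) = 0.56870221
C = 106.4500 * 0.99352108 * 0.67475121 - 97.7600 * 0.99104038 * 0.56870221 = 16.2637


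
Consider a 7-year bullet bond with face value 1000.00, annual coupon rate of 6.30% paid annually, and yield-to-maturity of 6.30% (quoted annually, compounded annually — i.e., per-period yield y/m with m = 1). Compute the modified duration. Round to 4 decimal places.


Coupon per period c = face * coupon_rate / m = 63.000000
Periods per year m = 1; per-period yield y/m = 0.063000
Number of cashflows N = 7
Cashflows (t years, CF_t, discount factor 1/(1+y/m)^(m*t), PV):
  t = 1.0000: CF_t = 63.000000, DF = 0.940734, PV = 59.266228
  t = 2.0000: CF_t = 63.000000, DF = 0.884980, PV = 55.753742
  t = 3.0000: CF_t = 63.000000, DF = 0.832531, PV = 52.449428
  t = 4.0000: CF_t = 63.000000, DF = 0.783190, PV = 49.340948
  t = 5.0000: CF_t = 63.000000, DF = 0.736773, PV = 46.416696
  t = 6.0000: CF_t = 63.000000, DF = 0.693107, PV = 43.665754
  t = 7.0000: CF_t = 1063.000000, DF = 0.652029, PV = 693.107204
Price P = sum_t PV_t = 1000.000000
First compute Macaulay numerator sum_t t * PV_t:
  t * PV_t at t = 1.0000: 59.266228
  t * PV_t at t = 2.0000: 111.507484
  t * PV_t at t = 3.0000: 157.348284
  t * PV_t at t = 4.0000: 197.363793
  t * PV_t at t = 5.0000: 232.083482
  t * PV_t at t = 6.0000: 261.994523
  t * PV_t at t = 7.0000: 4851.750428
Macaulay duration D = 5871.314221 / 1000.000000 = 5.871314
Modified duration = D / (1 + y/m) = 5.871314 / (1 + 0.063000) = 5.523344

Answer: Modified duration = 5.5233


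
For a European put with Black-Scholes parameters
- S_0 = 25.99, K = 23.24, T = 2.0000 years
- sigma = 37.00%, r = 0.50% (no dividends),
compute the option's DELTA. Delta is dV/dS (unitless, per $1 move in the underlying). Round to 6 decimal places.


d1 = 0.4944719684; d2 = -0.0287870496
phi(d1) = 0.3530343927; exp(-qT) = 1.0000000000; exp(-rT) = 0.9900498337
N(-d1) = 0.3104864492
Delta = -exp(-qT) * N(-d1) = -1.0000000000 * 0.3104864492 = -0.310486

Answer: Delta = -0.310486


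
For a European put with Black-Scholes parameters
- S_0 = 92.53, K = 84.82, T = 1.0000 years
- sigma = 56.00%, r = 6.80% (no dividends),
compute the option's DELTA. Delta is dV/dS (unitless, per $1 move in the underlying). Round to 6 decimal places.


Answer: Delta = -0.288836

Derivation:
d1 = 0.5567884861; d2 = -0.0032115139
phi(d1) = 0.3416579316; exp(-qT) = 1.0000000000; exp(-rT) = 0.9342604736
N(-d1) = 0.2888359757
Delta = -exp(-qT) * N(-d1) = -1.0000000000 * 0.2888359757 = -0.288836
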